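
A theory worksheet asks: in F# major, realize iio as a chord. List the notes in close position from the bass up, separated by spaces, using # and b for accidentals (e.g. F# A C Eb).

Scale degree 2 in F# major is G#; here the chord built on it is altered to a diminished triad. iio is the diminished supertonic triad, borrowed from the parallel minor.
So the chord is G#-B-D, a diminished triad.

G# B D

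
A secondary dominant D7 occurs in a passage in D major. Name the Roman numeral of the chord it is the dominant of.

The chord is a dominant seventh chord on D.
A dominant resolves down a perfect fifth: D → G. In D major, G is scale degree 4, i.e. IV.

IV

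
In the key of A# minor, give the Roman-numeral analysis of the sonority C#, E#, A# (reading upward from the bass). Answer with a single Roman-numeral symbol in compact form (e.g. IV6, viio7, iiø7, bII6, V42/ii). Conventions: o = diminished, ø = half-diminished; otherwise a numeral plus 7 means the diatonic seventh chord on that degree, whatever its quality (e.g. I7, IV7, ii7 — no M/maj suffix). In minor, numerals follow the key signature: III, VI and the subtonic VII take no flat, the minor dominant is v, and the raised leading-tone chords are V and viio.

i6

The pitches A#-C#-E# form a minor triad rooted on A#.
In A# minor, A# is the tonic; the diatonic minor triad there is i.
With C# in the bass the chord is in first inversion, so the figured bass is 6.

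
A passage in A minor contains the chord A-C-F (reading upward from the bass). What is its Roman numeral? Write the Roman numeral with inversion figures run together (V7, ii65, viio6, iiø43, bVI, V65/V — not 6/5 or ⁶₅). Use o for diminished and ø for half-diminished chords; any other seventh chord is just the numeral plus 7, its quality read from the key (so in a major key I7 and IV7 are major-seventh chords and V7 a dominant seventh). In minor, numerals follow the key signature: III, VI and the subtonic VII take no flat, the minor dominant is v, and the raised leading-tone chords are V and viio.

Stacked in thirds the chord is F-A-C: a major triad on F.
F is scale degree 6 in A minor, and a major triad on that degree is written VI.
With A in the bass the chord is in first inversion, so the figured bass is 6.

VI6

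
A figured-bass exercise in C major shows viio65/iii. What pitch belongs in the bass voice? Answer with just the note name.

F#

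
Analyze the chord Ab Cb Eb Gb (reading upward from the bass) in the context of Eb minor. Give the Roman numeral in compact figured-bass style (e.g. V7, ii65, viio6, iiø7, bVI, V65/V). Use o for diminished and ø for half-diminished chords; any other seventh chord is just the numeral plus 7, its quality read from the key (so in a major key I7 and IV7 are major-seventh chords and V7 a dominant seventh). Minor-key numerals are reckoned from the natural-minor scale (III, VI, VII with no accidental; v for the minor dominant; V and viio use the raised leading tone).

iv7

The pitches Ab-Cb-Eb-Gb form a minor seventh chord rooted on Ab.
Ab is scale degree 4 in Eb minor, and a minor seventh chord on that degree is written iv7.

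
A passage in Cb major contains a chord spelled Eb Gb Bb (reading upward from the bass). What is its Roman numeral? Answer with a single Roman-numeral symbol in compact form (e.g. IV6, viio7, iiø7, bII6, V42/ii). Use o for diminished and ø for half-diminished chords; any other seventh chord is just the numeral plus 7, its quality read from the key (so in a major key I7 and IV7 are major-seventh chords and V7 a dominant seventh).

iii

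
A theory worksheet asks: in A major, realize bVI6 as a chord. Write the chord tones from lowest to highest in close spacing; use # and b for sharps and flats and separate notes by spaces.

A C F

Scale degree 6 in A major is F#; lowering it a half step gives F. bVI6 is a major triad on the lowered sixth degree, borrowed from the parallel minor.
So the chord is F-A-C, a major triad.
The figured bass 6 indicates first inversion, placing the third (A) in the bass: A-C-F.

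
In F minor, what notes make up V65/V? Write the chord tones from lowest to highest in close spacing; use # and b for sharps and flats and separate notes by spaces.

The slash means an applied dominant: we want the dominant of V. In F minor, V is C major, and its dominant is built on G.
Building a dominant seventh chord on G gives G-B-D-F.
The figured bass 65 indicates first inversion, placing the third (B) in the bass: B-D-F-G.

B D F G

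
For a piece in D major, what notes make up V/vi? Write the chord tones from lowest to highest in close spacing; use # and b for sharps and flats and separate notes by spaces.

F# A# C#

The slash means an applied dominant: we want the dominant of vi. In D major, vi is B minor, and its dominant is built on F#.
Building a major triad on F# gives F#-A#-C#.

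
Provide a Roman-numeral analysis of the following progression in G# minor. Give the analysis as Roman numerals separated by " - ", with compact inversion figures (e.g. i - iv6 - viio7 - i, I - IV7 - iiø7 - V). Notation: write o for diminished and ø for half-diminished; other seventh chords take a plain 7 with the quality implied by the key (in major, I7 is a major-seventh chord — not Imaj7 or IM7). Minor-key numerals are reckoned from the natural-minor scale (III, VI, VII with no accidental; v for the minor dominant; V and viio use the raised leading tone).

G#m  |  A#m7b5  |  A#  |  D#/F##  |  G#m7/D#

i - iiø7 - V/V - V6 - i43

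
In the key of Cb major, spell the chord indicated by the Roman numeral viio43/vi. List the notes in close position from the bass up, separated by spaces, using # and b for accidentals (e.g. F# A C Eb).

Db Fb G Bb

viio43/vi is a secondary leading-tone chord. The target vi is Ab in Cb major; the applied chord is rooted a semitone below, on G.
Building a fully diminished seventh chord on G gives G-Bb-Db-Fb.
With the 43 figure the chord is in second inversion; from the bass Db upward in close position it reads Db-Fb-G-Bb.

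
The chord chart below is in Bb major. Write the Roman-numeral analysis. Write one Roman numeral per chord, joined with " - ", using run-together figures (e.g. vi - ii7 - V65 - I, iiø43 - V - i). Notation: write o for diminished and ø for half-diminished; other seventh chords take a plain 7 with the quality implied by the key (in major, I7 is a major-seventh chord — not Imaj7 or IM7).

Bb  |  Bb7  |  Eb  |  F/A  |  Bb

I - V7/IV - IV - V6 - I

Bb: major triad on Bb = scale degree 1 → I.
Bb7: a dominant seventh chord on Bb, the applied dominant of IV → V7/IV.
Eb: major triad on Eb = scale degree 4 → IV.
F/A: major triad on F = scale degree 5 → V6.
Bb has root Bb, degree 1 in Bb major, so I.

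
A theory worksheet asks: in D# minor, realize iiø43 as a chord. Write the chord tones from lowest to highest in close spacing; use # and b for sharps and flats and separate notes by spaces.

In D# minor, the supertonic is E#, and the diatonic chord built there is a half-diminished seventh chord.
That chord is spelled E#-G#-B-D#.
The figured bass 43 indicates second inversion, placing the fifth (B) in the bass: B-D#-E#-G#.

B D# E# G#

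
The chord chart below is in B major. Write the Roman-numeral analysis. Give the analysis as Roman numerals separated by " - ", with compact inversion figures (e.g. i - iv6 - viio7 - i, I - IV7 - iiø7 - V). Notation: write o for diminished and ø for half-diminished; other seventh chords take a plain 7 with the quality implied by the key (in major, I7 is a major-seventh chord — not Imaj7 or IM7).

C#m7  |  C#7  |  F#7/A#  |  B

ii7 - V7/V - V65 - I

C#m7: minor seventh chord on C# = scale degree 2 → ii7.
C#7: a dominant seventh chord on C#, the applied dominant of V → V7/V.
F#7/A#: root F# is the dominant; dominant seventh chord there is V65.
B has root B, degree 1 in B major, so I.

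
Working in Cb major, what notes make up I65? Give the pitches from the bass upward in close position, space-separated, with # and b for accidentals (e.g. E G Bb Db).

Eb Gb Bb Cb

In Cb major, the tonic is Cb, and the diatonic chord built there is a major seventh chord.
Stacking thirds from Cb gives Cb-Eb-Gb-Bb.
With the 65 figure the chord is in first inversion; from the bass Eb upward in close position it reads Eb-Gb-Bb-Cb.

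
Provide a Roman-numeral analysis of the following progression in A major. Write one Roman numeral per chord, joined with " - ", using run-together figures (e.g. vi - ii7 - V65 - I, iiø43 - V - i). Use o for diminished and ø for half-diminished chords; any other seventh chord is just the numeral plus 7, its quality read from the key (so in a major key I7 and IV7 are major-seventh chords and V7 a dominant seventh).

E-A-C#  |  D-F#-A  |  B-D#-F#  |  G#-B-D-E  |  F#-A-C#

I64 - IV - V/V - V65 - vi

E-A-C# has root A, degree 1 in A major, so I64.
D-F#-A: major triad on D = scale degree 4 → IV.
B-D#-F#: chromatic; B is V of V, so V/V.
G#-B-D-E: root E is the dominant; dominant seventh chord there is V65.
F#-A-C# has root F#, degree 6 in A major, so vi.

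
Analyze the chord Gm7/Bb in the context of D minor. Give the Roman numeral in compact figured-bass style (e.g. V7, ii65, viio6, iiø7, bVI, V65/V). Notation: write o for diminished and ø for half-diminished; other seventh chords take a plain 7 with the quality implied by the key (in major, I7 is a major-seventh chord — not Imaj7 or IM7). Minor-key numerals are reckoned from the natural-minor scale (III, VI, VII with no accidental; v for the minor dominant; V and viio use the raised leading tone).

iv65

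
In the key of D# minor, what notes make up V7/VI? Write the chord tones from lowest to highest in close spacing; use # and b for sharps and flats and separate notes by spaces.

F# A# C# E

V7/VI is a secondary dominant — the dominant seventh of VI. VI in D# minor is B, so the applied chord's root is F#, a perfect fifth above.
Building a dominant seventh chord on F# gives F#-A#-C#-E.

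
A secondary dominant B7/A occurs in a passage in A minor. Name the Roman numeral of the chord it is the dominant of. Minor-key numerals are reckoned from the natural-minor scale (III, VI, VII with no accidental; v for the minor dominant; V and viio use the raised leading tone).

V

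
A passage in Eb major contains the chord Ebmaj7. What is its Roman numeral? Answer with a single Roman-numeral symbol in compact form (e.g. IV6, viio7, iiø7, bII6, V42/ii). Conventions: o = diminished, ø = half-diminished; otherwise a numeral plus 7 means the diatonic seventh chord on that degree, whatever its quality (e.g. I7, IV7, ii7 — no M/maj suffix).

The pitches Eb-G-Bb-D form a major seventh chord rooted on Eb.
Eb is scale degree 1 in Eb major, and a major seventh chord on that degree is written I7.

I7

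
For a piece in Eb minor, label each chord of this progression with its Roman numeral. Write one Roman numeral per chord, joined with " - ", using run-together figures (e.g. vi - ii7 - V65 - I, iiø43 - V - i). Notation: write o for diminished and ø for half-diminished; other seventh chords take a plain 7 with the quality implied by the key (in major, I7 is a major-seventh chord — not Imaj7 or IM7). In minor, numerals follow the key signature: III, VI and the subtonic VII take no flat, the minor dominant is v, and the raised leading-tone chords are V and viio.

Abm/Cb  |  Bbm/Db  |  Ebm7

iv6 - v6 - i7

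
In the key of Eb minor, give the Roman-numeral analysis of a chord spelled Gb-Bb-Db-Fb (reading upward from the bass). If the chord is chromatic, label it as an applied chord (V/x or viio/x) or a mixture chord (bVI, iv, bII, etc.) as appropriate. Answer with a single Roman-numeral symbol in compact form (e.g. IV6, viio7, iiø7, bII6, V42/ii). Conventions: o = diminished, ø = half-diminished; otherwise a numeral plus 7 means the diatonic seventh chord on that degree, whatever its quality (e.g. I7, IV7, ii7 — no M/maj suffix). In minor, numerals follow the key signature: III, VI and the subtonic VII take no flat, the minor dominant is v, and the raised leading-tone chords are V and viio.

Stacked in thirds the chord is Gb-Bb-Db-Fb: a dominant seventh chord on Gb.
Gb is not a diatonic chord root with this quality in Eb minor, but it lies a perfect fifth above Cb (VI), so the chord functions as an applied dominant of VI.

V7/VI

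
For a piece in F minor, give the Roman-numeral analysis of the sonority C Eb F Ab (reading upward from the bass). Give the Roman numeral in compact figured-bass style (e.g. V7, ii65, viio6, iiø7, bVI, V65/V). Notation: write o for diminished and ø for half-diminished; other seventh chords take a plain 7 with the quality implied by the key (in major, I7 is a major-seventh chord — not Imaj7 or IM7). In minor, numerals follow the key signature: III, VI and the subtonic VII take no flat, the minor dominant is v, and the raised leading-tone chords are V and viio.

i43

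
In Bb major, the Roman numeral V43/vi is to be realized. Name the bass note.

A

The applied chord V43/vi is rooted on D: D-F#-A-C.
The figure 43 means second inversion — the fifth is in the bass.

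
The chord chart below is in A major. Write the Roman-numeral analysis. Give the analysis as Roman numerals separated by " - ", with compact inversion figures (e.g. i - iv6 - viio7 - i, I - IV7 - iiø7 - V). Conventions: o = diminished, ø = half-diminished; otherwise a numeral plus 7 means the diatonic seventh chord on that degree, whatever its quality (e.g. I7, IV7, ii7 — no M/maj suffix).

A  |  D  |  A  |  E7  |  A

A: major triad on A = scale degree 1 → I.
D: major triad on D = scale degree 4 → IV.
A has root A, degree 1 in A major, so I.
E7 has root E, degree 5 in A major, so V7.
A has root A, degree 1 in A major, so I.

I - IV - I - V7 - I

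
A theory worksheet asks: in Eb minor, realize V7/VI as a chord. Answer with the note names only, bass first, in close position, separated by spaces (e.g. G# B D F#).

Gb Bb Db Fb

The slash means an applied dominant: we want the dominant of VI. In Eb minor, VI is Cb major, and its dominant is built on Gb.
Building a dominant seventh chord on Gb gives Gb-Bb-Db-Fb.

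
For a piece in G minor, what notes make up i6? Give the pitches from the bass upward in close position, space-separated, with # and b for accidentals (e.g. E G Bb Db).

Bb D G

The numeral's case and figure indicate a minor triad. In G minor its root, the tonic, is G.
That chord is spelled G-Bb-D.
With the 6 figure the chord is in first inversion; from the bass Bb upward in close position it reads Bb-D-G.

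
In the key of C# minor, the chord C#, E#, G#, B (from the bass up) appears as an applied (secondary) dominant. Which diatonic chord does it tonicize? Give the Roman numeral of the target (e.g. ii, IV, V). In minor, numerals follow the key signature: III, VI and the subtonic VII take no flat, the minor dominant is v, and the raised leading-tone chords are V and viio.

The chord is a dominant seventh chord on C#.
A dominant resolves down a perfect fifth: C# → F#. In C# minor, F# is scale degree 4, i.e. iv.

iv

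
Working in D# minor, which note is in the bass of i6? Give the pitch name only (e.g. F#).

i in D# minor has root D#; the chord is D#-F#-A#.
The figure 6 means first inversion — the third is in the bass.

F#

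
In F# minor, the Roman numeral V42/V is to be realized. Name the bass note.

The applied chord V42/V is rooted on G#: G#-B#-D#-F#.
The figure 42 means third inversion — the seventh is in the bass.

F#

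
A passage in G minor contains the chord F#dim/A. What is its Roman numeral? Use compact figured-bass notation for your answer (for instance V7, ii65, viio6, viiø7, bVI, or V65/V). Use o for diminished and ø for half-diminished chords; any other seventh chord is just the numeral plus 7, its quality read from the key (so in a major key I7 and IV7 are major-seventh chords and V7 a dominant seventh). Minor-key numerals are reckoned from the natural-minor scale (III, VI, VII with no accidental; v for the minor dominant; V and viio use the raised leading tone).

The pitches F#-A-C form a diminished triad rooted on F#.
F# is scale degree 7 in G minor, and a diminished triad on that degree is written viio.
With A in the bass the chord is in first inversion, so the figured bass is 6.

viio6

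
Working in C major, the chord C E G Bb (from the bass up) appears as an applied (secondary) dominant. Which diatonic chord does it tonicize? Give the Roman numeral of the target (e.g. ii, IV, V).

IV

The chord is a dominant seventh chord on C.
A dominant resolves down a perfect fifth: C → F. In C major, F is scale degree 4, i.e. IV.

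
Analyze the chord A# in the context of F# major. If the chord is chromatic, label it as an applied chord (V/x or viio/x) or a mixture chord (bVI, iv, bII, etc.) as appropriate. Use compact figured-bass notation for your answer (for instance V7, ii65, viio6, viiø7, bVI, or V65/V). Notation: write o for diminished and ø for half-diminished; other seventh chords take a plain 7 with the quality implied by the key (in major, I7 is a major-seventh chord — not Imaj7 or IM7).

Stacked in thirds the chord is A#-C##-E#: a major triad on A#.
A# is not a diatonic chord root with this quality in F# major, but it lies a perfect fifth above D# (vi), so the chord functions as an applied dominant of vi.

V/vi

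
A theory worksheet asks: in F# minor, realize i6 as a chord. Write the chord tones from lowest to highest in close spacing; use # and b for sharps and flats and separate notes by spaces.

A C# F#

In F# minor, the tonic is F#, and the diatonic chord built there is a minor triad.
Stacking thirds from F# gives F#-A-C#.
With the 6 figure the chord is in first inversion; from the bass A upward in close position it reads A-C#-F#.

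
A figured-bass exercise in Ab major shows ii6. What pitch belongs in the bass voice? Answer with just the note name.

Db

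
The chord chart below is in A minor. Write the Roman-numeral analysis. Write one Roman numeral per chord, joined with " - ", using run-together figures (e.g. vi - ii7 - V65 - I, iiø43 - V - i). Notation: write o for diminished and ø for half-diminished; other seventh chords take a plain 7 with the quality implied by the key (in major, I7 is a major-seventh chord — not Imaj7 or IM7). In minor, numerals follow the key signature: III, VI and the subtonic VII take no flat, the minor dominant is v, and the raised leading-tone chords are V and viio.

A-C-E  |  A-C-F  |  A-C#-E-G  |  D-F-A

i - VI6 - V7/iv - iv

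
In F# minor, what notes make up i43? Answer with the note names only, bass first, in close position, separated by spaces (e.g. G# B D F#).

In F# minor, the tonic is F#, and the diatonic chord built there is a minor seventh chord.
That chord is spelled F#-A-C#-E.
With the 43 figure the chord is in second inversion; from the bass C# upward in close position it reads C#-E-F#-A.

C# E F# A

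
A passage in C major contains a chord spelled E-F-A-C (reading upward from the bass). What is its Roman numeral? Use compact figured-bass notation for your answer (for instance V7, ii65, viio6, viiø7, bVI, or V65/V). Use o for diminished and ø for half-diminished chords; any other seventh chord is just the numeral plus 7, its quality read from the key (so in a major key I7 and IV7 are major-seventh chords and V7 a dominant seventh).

IV42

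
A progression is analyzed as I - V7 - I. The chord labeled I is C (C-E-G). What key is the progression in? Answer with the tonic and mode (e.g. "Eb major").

The chord C is a major triad rooted on C; its label is I.
If C is scale degree 1 and the mode makes that degree carry a major triad, the tonic is C and the mode is major.

C major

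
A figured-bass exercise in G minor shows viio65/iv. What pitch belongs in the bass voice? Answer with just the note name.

The applied chord viio65/iv is rooted on B: B-D-F-Ab.
The figure 65 means first inversion — the third is in the bass.

D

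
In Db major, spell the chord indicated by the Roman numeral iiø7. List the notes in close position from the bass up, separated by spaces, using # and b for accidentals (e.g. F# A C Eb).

Eb Gb Bbb Db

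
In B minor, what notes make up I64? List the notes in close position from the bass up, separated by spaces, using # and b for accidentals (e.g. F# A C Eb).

F# B D#

I64 is the major tonic (Picardy third), borrowed from the parallel major. In B minor that root is B.
So the chord is B-D#-F#.
The figured bass 64 indicates second inversion, placing the fifth (F#) in the bass: F#-B-D#.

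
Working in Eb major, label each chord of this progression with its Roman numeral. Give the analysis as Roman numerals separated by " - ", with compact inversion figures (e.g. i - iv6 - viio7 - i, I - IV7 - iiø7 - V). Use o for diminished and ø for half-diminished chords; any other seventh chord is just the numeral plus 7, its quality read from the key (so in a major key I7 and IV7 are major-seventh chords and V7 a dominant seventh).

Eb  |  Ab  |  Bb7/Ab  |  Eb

Eb has root Eb, degree 1 in Eb major, so I.
Ab: major triad on Ab = scale degree 4 → IV.
Bb7/Ab: dominant seventh chord on Bb = scale degree 5 → V42.
Eb: major triad on Eb = scale degree 1 → I.

I - IV - V42 - I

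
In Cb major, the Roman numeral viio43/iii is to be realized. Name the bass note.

Ab

The applied chord viio43/iii is rooted on D: D-F-Ab-Cb.
The figure 43 means second inversion — the fifth is in the bass.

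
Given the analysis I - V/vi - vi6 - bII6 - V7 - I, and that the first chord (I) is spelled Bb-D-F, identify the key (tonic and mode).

Bb major

The anchor chord is a major triad on Bb, labeled I.
If Bb is scale degree 1 and the mode makes that degree carry a major triad, the tonic is Bb and the mode is major.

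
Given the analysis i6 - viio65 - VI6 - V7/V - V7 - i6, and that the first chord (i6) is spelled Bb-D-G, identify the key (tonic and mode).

The chord Gm/Bb is a minor triad rooted on G; its label is i6.
If G is scale degree 1 and the mode makes that degree carry a minor triad, the tonic is G and the mode is minor.

G minor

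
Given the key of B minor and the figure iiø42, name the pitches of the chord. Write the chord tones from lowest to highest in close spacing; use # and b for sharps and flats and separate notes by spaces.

B C# E G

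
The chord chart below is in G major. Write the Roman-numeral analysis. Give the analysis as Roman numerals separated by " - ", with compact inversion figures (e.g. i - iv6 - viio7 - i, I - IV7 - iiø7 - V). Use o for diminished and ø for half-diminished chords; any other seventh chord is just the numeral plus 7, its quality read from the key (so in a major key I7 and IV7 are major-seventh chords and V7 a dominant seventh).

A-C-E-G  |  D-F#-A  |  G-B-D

ii7 - V - I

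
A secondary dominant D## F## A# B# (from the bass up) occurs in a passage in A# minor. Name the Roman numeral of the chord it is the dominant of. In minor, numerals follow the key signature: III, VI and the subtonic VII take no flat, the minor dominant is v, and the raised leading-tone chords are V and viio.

V

The chord is a dominant seventh chord on B#.
A dominant resolves down a perfect fifth: B# → E#. In A# minor, E# is scale degree 5, i.e. V.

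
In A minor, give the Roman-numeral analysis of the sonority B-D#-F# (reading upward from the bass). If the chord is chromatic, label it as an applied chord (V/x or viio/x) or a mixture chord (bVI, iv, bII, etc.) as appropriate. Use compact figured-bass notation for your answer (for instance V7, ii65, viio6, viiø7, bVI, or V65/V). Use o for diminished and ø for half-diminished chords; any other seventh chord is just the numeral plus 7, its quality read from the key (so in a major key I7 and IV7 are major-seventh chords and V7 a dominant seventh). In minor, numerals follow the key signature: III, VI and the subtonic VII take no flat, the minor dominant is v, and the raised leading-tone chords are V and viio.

V/V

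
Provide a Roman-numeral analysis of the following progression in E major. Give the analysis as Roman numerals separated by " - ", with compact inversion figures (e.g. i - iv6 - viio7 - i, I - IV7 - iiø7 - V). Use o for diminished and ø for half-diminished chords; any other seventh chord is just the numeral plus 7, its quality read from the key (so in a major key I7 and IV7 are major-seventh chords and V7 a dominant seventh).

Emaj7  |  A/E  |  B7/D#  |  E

I7 - IV64 - V65 - I

Emaj7 has root E, degree 1 in E major, so I7.
A/E: major triad on A = scale degree 4 → IV64.
B7/D# has root B, degree 5 in E major, so V65.
E: root E is the tonic; major triad there is I.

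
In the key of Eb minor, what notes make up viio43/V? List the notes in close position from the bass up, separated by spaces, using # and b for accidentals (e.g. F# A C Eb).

Eb Gb A C

viio43/V is a secondary leading-tone chord. The target V is Bb in Eb minor; the applied chord is rooted a semitone below, on A.
Building a fully diminished seventh chord on A gives A-C-Eb-Gb.
With the 43 figure the chord is in second inversion; from the bass Eb upward in close position it reads Eb-Gb-A-C.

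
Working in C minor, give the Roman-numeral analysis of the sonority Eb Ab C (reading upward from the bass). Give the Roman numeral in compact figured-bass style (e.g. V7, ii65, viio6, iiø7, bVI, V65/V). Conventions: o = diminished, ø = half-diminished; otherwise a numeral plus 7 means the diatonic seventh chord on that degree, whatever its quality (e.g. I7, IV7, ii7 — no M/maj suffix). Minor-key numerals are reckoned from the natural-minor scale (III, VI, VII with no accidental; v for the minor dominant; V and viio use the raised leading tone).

VI64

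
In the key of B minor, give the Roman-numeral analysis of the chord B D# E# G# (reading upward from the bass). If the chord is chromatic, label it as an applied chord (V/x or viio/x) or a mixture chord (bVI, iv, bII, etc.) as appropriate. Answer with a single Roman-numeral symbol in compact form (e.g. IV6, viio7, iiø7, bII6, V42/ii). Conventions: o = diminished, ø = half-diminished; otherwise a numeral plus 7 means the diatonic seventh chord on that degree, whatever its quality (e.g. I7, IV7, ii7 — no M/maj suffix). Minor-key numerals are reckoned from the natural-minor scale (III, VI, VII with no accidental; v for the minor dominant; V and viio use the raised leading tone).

viiø43/V

Stacked in thirds the chord is E#-G#-B-D#: a half-diminished seventh chord on E#.
E# sits a half step below F# (V in B minor); a diminished chord there is the applied leading-tone chord of V.
With B in the bass the chord is in second inversion, so the figured bass is 43.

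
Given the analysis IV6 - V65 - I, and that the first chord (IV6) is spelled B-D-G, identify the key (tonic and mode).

D major

The anchor chord is a major triad on G, labeled IV6.
If G is scale degree 4 and the mode makes that degree carry a major triad, the tonic is D and the mode is major.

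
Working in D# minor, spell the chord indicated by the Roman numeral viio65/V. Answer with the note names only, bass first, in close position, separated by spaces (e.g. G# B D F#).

B# D# F# G##

The slash marks an applied leading-tone chord: viio of V. In D# minor, V is A#, so the leading tone to it is G##, a half step below.
Building a fully diminished seventh chord on G## gives G##-B#-D#-F#.
The figured bass 65 indicates first inversion, placing the third (B#) in the bass: B#-D#-F#-G##.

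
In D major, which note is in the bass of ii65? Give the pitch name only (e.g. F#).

G

ii in D major has root E; the chord is E-G-B-D.
The figure 65 means first inversion — the third is in the bass.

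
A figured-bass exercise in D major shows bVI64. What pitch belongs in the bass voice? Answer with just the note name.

F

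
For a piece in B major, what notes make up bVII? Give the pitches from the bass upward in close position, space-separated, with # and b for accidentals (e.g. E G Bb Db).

bVII is a major triad on the lowered seventh degree (the subtonic), borrowed from the parallel minor. In B major that root is A.
So the chord is A-C#-E, a major triad.

A C# E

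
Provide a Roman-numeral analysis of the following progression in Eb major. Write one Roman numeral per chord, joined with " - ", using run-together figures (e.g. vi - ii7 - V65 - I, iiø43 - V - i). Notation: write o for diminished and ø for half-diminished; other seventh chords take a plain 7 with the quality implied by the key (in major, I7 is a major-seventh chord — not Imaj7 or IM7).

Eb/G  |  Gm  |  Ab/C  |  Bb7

I6 - iii - IV6 - V7

Eb/G has root Eb, degree 1 in Eb major, so I6.
Gm: minor triad on G = scale degree 3 → iii.
Ab/C: root Ab is the subdominant; major triad there is IV6.
Bb7: dominant seventh chord on Bb = scale degree 5 → V7.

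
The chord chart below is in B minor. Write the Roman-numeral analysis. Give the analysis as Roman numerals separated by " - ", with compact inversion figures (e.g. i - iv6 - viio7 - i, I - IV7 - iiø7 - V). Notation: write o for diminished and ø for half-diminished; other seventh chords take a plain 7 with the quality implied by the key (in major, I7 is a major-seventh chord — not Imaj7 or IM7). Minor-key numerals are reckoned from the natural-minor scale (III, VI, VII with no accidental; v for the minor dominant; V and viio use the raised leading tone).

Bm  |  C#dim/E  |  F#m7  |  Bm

Bm: root B is the tonic; minor triad there is i.
C#dim/E: diminished triad on C# = scale degree 2 → iio6.
F#m7 has root F#, degree 5 in B minor, so v7.
Bm: minor triad on B = scale degree 1 → i.

i - iio6 - v7 - i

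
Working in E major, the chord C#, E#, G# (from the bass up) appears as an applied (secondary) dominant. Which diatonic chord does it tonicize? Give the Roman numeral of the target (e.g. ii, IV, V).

ii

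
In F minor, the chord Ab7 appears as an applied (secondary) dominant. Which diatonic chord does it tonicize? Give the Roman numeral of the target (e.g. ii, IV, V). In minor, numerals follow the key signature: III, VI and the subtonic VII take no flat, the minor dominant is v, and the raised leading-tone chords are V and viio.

VI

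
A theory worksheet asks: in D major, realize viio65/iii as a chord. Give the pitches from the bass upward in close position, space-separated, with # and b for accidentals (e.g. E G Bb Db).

G# B D E#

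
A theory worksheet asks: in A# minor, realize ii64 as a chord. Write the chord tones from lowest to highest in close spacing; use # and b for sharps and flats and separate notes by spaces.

F## B# D#

Scale degree 2 in A# minor is B#; here the chord built on it is altered to a minor triad. ii64 is the minor supertonic, borrowed from the parallel major (the Dorian ii).
So the chord is B#-D#-F##, a minor triad.
With the 64 figure the chord is in second inversion; from the bass F## upward in close position it reads F##-B#-D#.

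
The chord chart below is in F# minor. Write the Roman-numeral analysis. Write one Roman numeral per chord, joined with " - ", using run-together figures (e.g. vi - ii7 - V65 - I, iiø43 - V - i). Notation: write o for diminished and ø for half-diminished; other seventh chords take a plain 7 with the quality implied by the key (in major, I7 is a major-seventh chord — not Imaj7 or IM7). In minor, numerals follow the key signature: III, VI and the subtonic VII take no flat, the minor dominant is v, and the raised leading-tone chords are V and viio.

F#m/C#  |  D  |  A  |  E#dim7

F#m/C# has root F#, degree 1 in F# minor, so i64.
D: major triad on D = scale degree 6 → VI.
A: major triad on A = scale degree 3 → III.
E#dim7: fully diminished seventh chord on E# = scale degree 7 → viio7.

i64 - VI - III - viio7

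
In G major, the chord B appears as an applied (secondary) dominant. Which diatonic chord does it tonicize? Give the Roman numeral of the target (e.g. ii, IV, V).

vi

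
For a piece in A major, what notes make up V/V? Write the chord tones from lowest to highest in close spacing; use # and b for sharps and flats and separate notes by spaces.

The slash means an applied dominant: we want the dominant of V. In A major, V is E major, and its dominant is built on B.
Building a major triad on B gives B-D#-F#.

B D# F#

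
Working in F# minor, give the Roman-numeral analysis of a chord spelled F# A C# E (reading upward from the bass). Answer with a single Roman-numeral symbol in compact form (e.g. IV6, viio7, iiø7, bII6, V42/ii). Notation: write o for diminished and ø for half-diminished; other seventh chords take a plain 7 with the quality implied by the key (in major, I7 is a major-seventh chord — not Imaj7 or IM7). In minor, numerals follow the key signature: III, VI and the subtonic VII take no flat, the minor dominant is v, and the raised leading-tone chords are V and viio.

i7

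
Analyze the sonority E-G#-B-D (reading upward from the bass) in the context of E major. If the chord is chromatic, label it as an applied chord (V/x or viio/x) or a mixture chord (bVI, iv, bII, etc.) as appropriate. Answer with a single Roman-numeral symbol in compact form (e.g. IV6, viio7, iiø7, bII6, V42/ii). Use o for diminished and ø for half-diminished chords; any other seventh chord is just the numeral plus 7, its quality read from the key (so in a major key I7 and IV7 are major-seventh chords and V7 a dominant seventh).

V7/IV

The pitches E-G#-B-D form a dominant seventh chord rooted on E.
E is not a diatonic chord root with this quality in E major, but it lies a perfect fifth above A (IV), so the chord functions as an applied dominant of IV.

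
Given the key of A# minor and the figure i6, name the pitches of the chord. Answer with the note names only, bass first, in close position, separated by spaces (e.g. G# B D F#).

C# E# A#

The numeral's case and figure indicate a minor triad. In A# minor its root, the tonic, is A#.
That chord is spelled A#-C#-E#.
With the 6 figure the chord is in first inversion; from the bass C# upward in close position it reads C#-E#-A#.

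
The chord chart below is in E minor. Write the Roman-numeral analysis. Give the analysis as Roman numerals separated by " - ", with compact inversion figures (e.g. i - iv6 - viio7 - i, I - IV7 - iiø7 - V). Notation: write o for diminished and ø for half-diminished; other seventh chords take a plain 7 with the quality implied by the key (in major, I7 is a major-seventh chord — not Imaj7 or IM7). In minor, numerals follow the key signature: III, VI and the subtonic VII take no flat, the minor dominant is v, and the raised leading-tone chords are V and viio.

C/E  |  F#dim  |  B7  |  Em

VI6 - iio - V7 - i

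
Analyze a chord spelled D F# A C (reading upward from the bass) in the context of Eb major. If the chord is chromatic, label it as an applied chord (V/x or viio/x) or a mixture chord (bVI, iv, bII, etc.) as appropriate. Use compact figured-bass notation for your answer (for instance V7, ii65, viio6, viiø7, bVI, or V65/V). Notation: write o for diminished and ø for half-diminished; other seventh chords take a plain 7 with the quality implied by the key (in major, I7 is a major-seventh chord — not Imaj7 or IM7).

V7/iii

The pitches D-F#-A-C form a dominant seventh chord rooted on D.
D is not a diatonic chord root with this quality in Eb major, but it lies a perfect fifth above G (iii), so the chord functions as an applied dominant of iii.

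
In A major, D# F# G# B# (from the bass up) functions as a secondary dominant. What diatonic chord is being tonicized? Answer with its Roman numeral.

The chord is a dominant seventh chord on G#.
A dominant resolves down a perfect fifth: G# → C#. In A major, C# is scale degree 3, i.e. iii.

iii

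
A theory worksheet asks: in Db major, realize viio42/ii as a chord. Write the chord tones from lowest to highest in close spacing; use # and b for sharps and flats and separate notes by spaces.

The slash marks an applied leading-tone chord: viio of ii. In Db major, ii is Eb, so the leading tone to it is D, a half step below.
Building a fully diminished seventh chord on D gives D-F-Ab-Cb.
The figured bass 42 indicates third inversion, placing the seventh (Cb) in the bass: Cb-D-F-Ab.

Cb D F Ab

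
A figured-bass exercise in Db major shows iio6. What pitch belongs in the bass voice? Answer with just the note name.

Gb

iio in Db major has root Eb; the chord is Eb-Gb-Bbb.
The figure 6 means first inversion — the third is in the bass.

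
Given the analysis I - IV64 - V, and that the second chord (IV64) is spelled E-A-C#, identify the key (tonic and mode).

E major

The anchor chord is a major triad on A, labeled IV64.
IV64 on A implies A is the subdominant; that puts the tonic at E, and the uppercase numeral fits major mode.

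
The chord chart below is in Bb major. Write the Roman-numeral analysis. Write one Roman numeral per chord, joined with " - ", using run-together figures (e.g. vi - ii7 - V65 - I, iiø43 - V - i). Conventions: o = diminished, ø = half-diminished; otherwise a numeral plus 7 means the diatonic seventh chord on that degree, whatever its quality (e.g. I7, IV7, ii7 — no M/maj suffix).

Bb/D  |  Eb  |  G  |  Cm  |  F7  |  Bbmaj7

I6 - IV - V/ii - ii - V7 - I7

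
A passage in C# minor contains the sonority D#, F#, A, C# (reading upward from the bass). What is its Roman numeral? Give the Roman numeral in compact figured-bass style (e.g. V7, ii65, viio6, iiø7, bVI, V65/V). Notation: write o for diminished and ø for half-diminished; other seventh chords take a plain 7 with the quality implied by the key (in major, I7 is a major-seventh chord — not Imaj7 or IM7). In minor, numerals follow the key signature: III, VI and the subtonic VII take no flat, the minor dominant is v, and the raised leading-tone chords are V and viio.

iiø7

The pitches D#-F#-A-C# form a half-diminished seventh chord rooted on D#.
In C# minor, D# is the supertonic; the diatonic half-diminished seventh chord there is iiø7.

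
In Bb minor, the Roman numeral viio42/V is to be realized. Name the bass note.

Db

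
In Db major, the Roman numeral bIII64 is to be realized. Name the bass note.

bIII in Db major has root Fb; the chord is Fb-Ab-Cb.
The figure 64 means second inversion — the fifth is in the bass.

Cb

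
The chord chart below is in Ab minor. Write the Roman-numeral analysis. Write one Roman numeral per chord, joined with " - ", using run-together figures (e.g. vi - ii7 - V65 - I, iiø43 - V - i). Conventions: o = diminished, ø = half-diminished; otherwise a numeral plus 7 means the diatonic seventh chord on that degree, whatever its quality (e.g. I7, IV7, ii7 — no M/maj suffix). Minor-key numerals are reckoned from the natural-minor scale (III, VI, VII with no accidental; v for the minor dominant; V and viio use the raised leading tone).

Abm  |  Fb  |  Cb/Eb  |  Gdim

i - VI - III6 - viio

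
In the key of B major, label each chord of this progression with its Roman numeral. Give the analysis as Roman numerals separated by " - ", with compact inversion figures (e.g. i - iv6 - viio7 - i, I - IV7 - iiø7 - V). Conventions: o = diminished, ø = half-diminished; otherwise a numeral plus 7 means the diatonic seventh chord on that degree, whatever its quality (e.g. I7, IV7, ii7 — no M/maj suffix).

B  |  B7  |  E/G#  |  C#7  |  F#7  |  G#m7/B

I - V7/IV - IV6 - V7/V - V7 - vi65

B has root B, degree 1 in B major, so I.
B7: chromatic; B is V of IV, so V7/IV.
E/G#: root E is the subdominant; major triad there is IV6.
C#7: a dominant seventh chord on C#, the applied dominant of V → V7/V.
F#7 has root F#, degree 5 in B major, so V7.
G#m7/B has root G#, degree 6 in B major, so vi65.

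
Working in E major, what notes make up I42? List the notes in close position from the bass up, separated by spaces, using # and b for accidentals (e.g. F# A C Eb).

D# E G# B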